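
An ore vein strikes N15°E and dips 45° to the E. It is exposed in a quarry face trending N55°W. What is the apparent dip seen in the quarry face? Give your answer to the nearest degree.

The strike is N15°E and the section trends N55°W; the acute angle between them is β = 70°.
tan α = tan 45° × sin 70° = 1.0000 × 0.9397 = 0.9397
α = arctan(0.9397) = 43.22°

43°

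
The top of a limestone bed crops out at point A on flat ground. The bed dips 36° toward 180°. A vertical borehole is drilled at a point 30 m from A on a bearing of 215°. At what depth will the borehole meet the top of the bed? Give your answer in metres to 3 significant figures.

The hole lies 35° from the dip direction, so the down-dip offset is 30 × cos 35° = 24.57 m.
Depth = down-dip offset × tan(dip) = 24.57 × tan 36° = 24.57 × 0.7265
Depth = 17.85 m

17.9 m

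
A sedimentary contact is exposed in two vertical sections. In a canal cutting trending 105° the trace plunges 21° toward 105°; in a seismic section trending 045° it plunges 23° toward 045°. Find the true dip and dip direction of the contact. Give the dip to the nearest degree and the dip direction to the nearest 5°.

The two traces are lines in the plane: v₁ = (sin 105°·cos 21°, cos 105°·cos 21°, −sin 21°), v₂ = (sin 45°·cos 23°, cos 45°·cos 23°, −sin 23°).
The plane normal is n = v₁ × v₂ ∝ (0.328, 0.119, 0.744).
tan δ = √(n_x²+n_y²)/n_z = 0.349/0.744, so δ = 25.1°.
The horizontal component of n points toward azimuth atan2(n_x, n_y) = 70°, the dip direction.

true dip 25°, dip direction 070°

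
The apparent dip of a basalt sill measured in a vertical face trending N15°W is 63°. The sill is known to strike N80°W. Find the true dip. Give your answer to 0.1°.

65.2°

β = acute angle between strike N80°W and section N15°W = 65°.
tan(true dip) = tan 63° / sin 65° = 2.1655
δ = arctan(2.1655) = 65.21°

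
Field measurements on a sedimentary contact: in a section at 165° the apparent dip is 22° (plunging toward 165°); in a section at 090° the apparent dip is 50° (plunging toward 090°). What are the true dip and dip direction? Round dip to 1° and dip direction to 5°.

Each apparent-dip line lies in the plane. As unit vectors (x east, y north, z up), v₁ plunges 22°→165° and v₂ plunges 50°→090°.
n = v₁ × v₂ = (0.686, -0.057, 0.576) (taken with n_z > 0).
True dip = arccos(n_z / |n|) = arccos(0.6415) = 50.1°.
Dip direction = atan2(0.686, -0.057) = 95° (azimuth of n's horizontal projection).

true dip 50°, dip direction 095°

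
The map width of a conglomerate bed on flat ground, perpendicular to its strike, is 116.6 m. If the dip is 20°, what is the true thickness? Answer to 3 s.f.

39.9 m

True thickness t = w · sin(dip) = 116.6 × sin 20°
t = 116.6 × 0.3420 = 39.880 m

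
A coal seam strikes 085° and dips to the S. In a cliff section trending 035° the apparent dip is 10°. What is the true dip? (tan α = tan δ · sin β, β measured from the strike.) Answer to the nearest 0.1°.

13.0°

β = acute angle between strike 085° and section 035° = 50°.
tan(true dip) = tan 10° / sin 50° = 0.2302
true dip = arctan 0.2302 = 12.96°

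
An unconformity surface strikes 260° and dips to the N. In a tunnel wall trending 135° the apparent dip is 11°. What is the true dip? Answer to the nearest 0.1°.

13.3°

The section is 55° from the strike.
tan(true dip) = tan 11° / sin 55° = 0.2373
δ = arctan(0.2373) = 13.35°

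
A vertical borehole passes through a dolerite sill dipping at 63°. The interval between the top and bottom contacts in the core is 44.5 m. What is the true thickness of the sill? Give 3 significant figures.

True thickness t = h · cos(dip) = 44.5 × cos 63°
t = 44.5 × 0.4540 = 20.203 m

20.2 m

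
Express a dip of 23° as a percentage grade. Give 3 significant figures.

42.4%

grade % = 100 × tan 23° = 100 × 0.4245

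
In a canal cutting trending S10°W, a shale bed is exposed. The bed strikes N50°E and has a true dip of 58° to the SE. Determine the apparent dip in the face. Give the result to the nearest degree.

The section lies 40° from the strike.
tan α = tan 58° × sin 40° = 1.6003 × 0.6428 = 1.0287
α = arctan(1.0287) = 45.81°

46°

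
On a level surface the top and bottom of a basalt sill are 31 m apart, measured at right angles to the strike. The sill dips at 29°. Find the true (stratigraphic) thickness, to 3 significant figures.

True thickness t = w · sin(dip) = 31 × sin 29°
t = 31 × 0.4848 = 15.029 m

15.0 m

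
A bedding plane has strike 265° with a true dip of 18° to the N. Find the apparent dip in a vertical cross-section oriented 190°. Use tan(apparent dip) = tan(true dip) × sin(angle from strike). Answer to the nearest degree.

The section lies 75° from the strike.
tan α = tan 18° × sin 75° = 0.3249 × 0.9659 = 0.3138
α = arctan(0.3138) = 17.42°

17°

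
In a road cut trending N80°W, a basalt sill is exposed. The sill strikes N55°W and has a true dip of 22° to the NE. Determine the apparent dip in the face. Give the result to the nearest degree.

10°

The strike is N55°W and the section trends N80°W; the acute angle between them is β = 25°.
tan α = tan 22° × sin 25° = 0.4040 × 0.4226 = 0.1707
α = arctan(0.1707) = 9.69°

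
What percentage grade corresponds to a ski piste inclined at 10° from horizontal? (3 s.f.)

17.6%

grade % = 100 × tan 10° = 100 × 0.1763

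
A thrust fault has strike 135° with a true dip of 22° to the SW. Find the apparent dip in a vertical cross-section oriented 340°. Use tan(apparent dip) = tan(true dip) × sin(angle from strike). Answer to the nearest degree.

Angle between strike (135°) and section (340°): β = 25°.
tan α = tan 22° × sin 25° = 0.4040 × 0.4226 = 0.1707
apparent dip = arctan 0.1707 = 9.69°

10°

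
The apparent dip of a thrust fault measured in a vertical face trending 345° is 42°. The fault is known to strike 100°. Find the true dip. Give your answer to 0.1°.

The section is 65° from the strike.
tan(true dip) = tan 42° / sin 65° = 0.9935
true dip = arctan 0.9935 = 44.81°

44.8°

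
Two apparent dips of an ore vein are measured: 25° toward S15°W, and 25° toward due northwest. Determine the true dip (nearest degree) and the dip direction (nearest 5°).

true dip 43°, dip direction 255°

Each apparent-dip line lies in the plane. As unit vectors (x east, y north, z up), v₁ plunges 25°→S15°W and v₂ plunges 25°→due northwest.
The plane normal is n = v₁ × v₂ ∝ (-0.641, -0.172, 0.711).
True dip = arccos(n_z / |n|) = arccos(0.7313) = 43.0°.
Dip direction = atan2(-0.641, -0.172) = 255° (azimuth of n's horizontal projection).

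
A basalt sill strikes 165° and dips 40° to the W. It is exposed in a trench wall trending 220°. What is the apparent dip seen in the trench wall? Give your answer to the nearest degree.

35°

The section lies 55° from the strike.
tan α = tan 40° × sin 55° = 0.8391 × 0.8192 = 0.6874
α = arctan(0.6874) = 34.50°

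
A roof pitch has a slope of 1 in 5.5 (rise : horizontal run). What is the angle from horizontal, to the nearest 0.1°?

10.3°

tan θ = 1/5.5 = 0.1818
θ = arctan(0.1818) = 10.30°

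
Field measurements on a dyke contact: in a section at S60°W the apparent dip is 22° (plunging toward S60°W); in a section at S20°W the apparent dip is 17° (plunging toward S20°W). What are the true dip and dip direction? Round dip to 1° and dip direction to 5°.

Each apparent-dip line lies in the plane. As unit vectors (x east, y north, z up), v₁ plunges 22°→S60°W and v₂ plunges 17°→S20°W.
n = v₁ × v₂ = (-0.201, -0.112, 0.570) (taken with n_z > 0).
True dip = arccos(n_z / |n|) = arccos(0.9272) = 22.0°.
The horizontal component of n points toward azimuth atan2(n_x, n_y) = 241°, the dip direction.

true dip 22°, dip direction 240°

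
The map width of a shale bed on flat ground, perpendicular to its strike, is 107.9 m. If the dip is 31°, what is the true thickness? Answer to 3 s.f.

True thickness t = w · sin(dip) = 107.9 × sin 31°
t = 107.9 × 0.5150 = 55.573 m

55.6 m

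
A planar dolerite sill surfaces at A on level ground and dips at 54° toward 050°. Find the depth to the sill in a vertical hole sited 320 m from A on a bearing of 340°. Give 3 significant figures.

151 m

The hole lies 70° from the dip direction, so the down-dip offset is 320 × cos 70° = 109.45 m.
Depth = down-dip offset × tan(dip) = 109.45 × tan 54° = 109.45 × 1.3764
Depth = 150.64 m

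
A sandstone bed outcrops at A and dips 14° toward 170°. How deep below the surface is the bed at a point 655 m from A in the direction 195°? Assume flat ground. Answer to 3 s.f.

The hole lies 25° from the dip direction, so the down-dip offset is 655 × cos 25° = 593.63 m.
Depth = down-dip offset × tan(dip) = 593.63 × tan 14° = 593.63 × 0.2493
Depth = 148.01 m

148 m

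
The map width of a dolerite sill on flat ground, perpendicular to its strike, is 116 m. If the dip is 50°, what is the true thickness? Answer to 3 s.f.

True thickness t = w · sin(dip) = 116 × sin 50°
t = 116 × 0.7660 = 88.861 m

88.9 m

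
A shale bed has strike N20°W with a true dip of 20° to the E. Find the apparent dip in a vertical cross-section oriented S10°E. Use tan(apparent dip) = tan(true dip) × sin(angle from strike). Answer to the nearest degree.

The section lies 10° from the strike.
tan(apparent dip) = tan 20° · sin 10° = 0.0632
apparent dip = arctan 0.0632 = 3.62°

4°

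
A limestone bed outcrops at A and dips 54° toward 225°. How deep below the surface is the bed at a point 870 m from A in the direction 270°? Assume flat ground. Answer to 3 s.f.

The hole lies 45° from the dip direction, so the down-dip offset is 870 × cos 45° = 615.18 m.
Depth = down-dip offset × tan(dip) = 615.18 × tan 54° = 615.18 × 1.3764
Depth = 846.73 m

847 m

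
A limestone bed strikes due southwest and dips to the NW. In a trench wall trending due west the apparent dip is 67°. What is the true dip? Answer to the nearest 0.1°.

73.3°

β = acute angle between strike due southwest and section due west = 45°.
tan(true dip) = tan 67° / sin 45° = 3.3317
δ = arctan(3.3317) = 73.29°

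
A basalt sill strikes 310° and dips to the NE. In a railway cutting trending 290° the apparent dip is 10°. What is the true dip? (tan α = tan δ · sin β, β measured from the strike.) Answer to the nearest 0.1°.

The section is 20° from the strike.
tan δ = tan α / sin β = tan 10° / sin 20° = 0.1763 / 0.3420 = 0.5155
δ = arctan(0.5155) = 27.27°

27.3°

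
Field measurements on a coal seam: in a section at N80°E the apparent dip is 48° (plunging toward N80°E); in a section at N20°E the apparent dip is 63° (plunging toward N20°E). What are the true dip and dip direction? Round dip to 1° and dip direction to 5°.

true dip 63°, dip direction 025°

Each apparent-dip line lies in the plane. As unit vectors (x east, y north, z up), v₁ plunges 48°→N80°E and v₂ plunges 63°→N20°E.
The plane normal is n = v₁ × v₂ ∝ (0.214, 0.472, 0.263).
Dip δ = arctan(|n_h|/n_z) = arctan(0.518/0.263) = 63.1°.
Dip direction = atan2(0.214, 0.472) = 24° (azimuth of n's horizontal projection).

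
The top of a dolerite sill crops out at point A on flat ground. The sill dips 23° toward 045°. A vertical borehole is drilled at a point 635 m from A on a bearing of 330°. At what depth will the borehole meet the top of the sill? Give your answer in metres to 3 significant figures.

The hole lies 75° from the dip direction, so the down-dip offset is 635 × cos 75° = 164.35 m.
Depth = down-dip offset × tan(dip) = 164.35 × tan 23° = 164.35 × 0.4245
Depth = 69.76 m

69.8 m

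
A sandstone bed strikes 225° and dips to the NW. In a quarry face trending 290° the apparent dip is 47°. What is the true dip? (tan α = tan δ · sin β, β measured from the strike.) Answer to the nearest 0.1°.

49.8°

The section is 65° from the strike.
tan δ = tan α / sin β = tan 47° / sin 65° = 1.0724 / 0.9063 = 1.1832
true dip = arctan 1.1832 = 49.80°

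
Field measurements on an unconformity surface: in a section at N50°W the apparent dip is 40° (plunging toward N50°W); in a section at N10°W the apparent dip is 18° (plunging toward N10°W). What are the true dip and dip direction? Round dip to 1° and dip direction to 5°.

true dip 44°, dip direction 280°

The two traces are lines in the plane: v₁ = (sin 310°·cos 40°, cos 310°·cos 40°, −sin 40°), v₂ = (sin 350°·cos 18°, cos 350°·cos 18°, −sin 18°).
Cross product v₁ × v₂ gives the pole to the plane: n ∝ (-0.450, 0.075, 0.468).
Dip δ = arctan(|n_h|/n_z) = arctan(0.456/0.468) = 44.2°.
The horizontal component of n points toward azimuth atan2(n_x, n_y) = 279°, the dip direction.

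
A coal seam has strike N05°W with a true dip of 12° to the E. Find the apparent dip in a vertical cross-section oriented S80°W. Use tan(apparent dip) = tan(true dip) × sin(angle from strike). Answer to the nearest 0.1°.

The section lies 85° from the strike.
tan(apparent dip) = tan 12° · sin 85° = 0.2117
apparent dip = arctan 0.2117 = 11.96°

12.0°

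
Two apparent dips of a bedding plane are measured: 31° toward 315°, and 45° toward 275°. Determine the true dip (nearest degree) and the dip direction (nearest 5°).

true dip 46°, dip direction 260°

The two traces are lines in the plane: v₁ = (sin 315°·cos 31°, cos 315°·cos 31°, −sin 31°), v₂ = (sin 275°·cos 45°, cos 275°·cos 45°, −sin 45°).
n = v₁ × v₂ = (-0.397, -0.066, 0.390) (taken with n_z > 0).
tan δ = √(n_x²+n_y²)/n_z = 0.402/0.390, so δ = 45.9°.
Dip direction = atan2(-0.397, -0.066) = 261° (azimuth of n's horizontal projection).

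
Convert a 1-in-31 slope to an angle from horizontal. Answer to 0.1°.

tan θ = 1/31 = 0.0323
θ = arctan(0.0323) = 1.85°

1.8°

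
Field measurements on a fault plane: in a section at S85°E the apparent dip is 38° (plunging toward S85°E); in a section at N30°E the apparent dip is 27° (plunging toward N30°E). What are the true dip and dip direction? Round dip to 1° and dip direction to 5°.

true dip 39°, dip direction 080°

Represent each trace as a vector plunging at its apparent dip toward its trend (east-north-up frame): v₁ = (0.785, -0.069, -0.616), v₂ = (0.446, 0.772, -0.454).
n = v₁ × v₂ = (0.506, 0.082, 0.636) (taken with n_z > 0).
True dip = arccos(n_z / |n|) = arccos(0.7786) = 38.9°.
Dip direction = azimuth of (n_x, n_y) = atan2(0.506, 0.082) = 81°.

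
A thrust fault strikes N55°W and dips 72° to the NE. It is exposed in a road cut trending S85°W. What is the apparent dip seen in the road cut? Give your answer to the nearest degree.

The strike is N55°W and the section trends S85°W; the acute angle between them is β = 40°.
tan(apparent dip) = tan 72° · sin 40° = 1.9783
apparent dip = arctan 1.9783 = 63.18°

63°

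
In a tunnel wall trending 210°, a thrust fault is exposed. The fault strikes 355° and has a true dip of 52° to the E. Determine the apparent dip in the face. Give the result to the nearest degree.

36°

The strike is 355° and the section trends 210°; the acute angle between them is β = 35°.
tan(apparent dip) = tan 52° · sin 35° = 0.7341
apparent dip = arctan 0.7341 = 36.28°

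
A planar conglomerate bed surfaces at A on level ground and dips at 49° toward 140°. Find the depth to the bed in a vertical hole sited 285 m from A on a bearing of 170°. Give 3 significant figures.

The hole lies 30° from the dip direction, so the down-dip offset is 285 × cos 30° = 246.82 m.
Depth = down-dip offset × tan(dip) = 246.82 × tan 49° = 246.82 × 1.1504
Depth = 283.93 m

284 m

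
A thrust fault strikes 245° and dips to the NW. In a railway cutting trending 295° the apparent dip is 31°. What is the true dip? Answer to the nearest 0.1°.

β = acute angle between strike 245° and section 295° = 50°.
tan δ = tan α / sin β = tan 31° / sin 50° = 0.6009 / 0.7660 = 0.7844
true dip = arctan 0.7844 = 38.11°

38.1°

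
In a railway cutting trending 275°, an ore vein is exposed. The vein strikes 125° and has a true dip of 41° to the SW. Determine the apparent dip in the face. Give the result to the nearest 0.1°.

The strike is 125° and the section trends 275°; the acute angle between them is β = 30°.
tan(apparent dip) = tan 41° · sin 30° = 0.4346
α = arctan(0.4346) = 23.49°

23.5°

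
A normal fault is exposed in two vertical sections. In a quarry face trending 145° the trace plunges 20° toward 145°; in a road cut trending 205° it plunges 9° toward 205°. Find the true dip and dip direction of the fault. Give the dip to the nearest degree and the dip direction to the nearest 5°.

true dip 20°, dip direction 140°

Represent each trace as a vector plunging at its apparent dip toward its trend (east-north-up frame): v₁ = (0.539, -0.770, -0.342), v₂ = (-0.417, -0.895, -0.156).
n = v₁ × v₂ = (0.186, -0.227, 0.804) (taken with n_z > 0).
True dip = arccos(n_z / |n|) = arccos(0.9394) = 20.1°.
Dip direction = atan2(0.186, -0.227) = 141° (azimuth of n's horizontal projection).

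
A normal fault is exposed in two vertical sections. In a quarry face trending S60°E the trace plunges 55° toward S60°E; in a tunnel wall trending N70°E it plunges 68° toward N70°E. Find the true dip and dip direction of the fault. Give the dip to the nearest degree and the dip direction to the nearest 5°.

The two traces are lines in the plane: v₁ = (sin 120°·cos 55°, cos 120°·cos 55°, −sin 55°), v₂ = (sin 70°·cos 68°, cos 70°·cos 68°, −sin 68°).
Cross product v₁ × v₂ gives the pole to the plane: n ∝ (0.371, 0.172, 0.165).
Dip δ = arctan(|n_h|/n_z) = arctan(0.409/0.165) = 68.1°.
The horizontal component of n points toward azimuth atan2(n_x, n_y) = 65°, the dip direction.

true dip 68°, dip direction 065°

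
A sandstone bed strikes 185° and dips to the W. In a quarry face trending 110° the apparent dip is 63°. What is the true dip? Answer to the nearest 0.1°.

β = acute angle between strike 185° and section 110° = 75°.
tan(true dip) = tan 63° / sin 75° = 2.0318
δ = arctan(2.0318) = 63.80°

63.8°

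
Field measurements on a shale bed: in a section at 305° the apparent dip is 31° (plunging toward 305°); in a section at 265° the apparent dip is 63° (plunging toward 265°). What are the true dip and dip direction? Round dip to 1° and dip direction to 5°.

The two traces are lines in the plane: v₁ = (sin 305°·cos 31°, cos 305°·cos 31°, −sin 31°), v₂ = (sin 265°·cos 63°, cos 265°·cos 63°, −sin 63°).
Cross product v₁ × v₂ gives the pole to the plane: n ∝ (-0.458, -0.393, 0.250).
tan δ = √(n_x²+n_y²)/n_z = 0.604/0.250, so δ = 67.5°.
Dip direction = atan2(-0.458, -0.393) = 229° (azimuth of n's horizontal projection).

true dip 67°, dip direction 230°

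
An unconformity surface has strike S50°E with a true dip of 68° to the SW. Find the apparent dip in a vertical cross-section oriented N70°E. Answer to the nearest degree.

65°

The strike is S50°E and the section trends N70°E; the acute angle between them is β = 60°.
tan(apparent dip) = tan 68° · sin 60° = 2.1435
α = arctan(2.1435) = 64.99°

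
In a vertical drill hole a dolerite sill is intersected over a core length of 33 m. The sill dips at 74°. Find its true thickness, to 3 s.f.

True thickness t = h · cos(dip) = 33 × cos 74°
t = 33 × 0.2756 = 9.096 m

9.10 m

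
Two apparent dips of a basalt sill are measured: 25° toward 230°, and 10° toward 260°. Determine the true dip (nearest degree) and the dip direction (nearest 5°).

true dip 33°, dip direction 185°

The two traces are lines in the plane: v₁ = (sin 230°·cos 25°, cos 230°·cos 25°, −sin 25°), v₂ = (sin 260°·cos 10°, cos 260°·cos 10°, −sin 10°).
The plane normal is n = v₁ × v₂ ∝ (-0.029, -0.289, 0.446).
tan δ = √(n_x²+n_y²)/n_z = 0.291/0.446, so δ = 33.1°.
The horizontal component of n points toward azimuth atan2(n_x, n_y) = 186°, the dip direction.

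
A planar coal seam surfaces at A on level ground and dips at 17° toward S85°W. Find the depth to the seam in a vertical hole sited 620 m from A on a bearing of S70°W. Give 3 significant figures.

183 m

The hole lies 15° from the dip direction, so the down-dip offset is 620 × cos 15° = 598.87 m.
Depth = down-dip offset × tan(dip) = 598.87 × tan 17° = 598.87 × 0.3057
Depth = 183.09 m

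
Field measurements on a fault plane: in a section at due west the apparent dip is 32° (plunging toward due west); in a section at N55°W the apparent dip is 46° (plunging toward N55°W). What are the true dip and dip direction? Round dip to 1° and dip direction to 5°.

true dip 48°, dip direction 325°

The two traces are lines in the plane: v₁ = (sin 270°·cos 32°, cos 270°·cos 32°, −sin 32°), v₂ = (sin 305°·cos 46°, cos 305°·cos 46°, −sin 46°).
n = v₁ × v₂ = (-0.211, 0.308, 0.338) (taken with n_z > 0).
tan δ = √(n_x²+n_y²)/n_z = 0.374/0.338, so δ = 47.9°.
The horizontal component of n points toward azimuth atan2(n_x, n_y) = 326°, the dip direction.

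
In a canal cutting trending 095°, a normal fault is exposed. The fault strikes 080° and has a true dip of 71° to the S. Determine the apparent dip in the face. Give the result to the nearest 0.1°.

The strike is 080° and the section trends 095°; the acute angle between them is β = 15°.
tan(apparent dip) = tan 71° · sin 15° = 0.7517
α = arctan(0.7517) = 36.93°

36.9°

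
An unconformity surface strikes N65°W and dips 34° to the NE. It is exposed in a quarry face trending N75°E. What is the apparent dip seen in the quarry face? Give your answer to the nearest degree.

The section lies 40° from the strike.
tan(apparent dip) = tan 34° · sin 40° = 0.4336
α = arctan(0.4336) = 23.44°

23°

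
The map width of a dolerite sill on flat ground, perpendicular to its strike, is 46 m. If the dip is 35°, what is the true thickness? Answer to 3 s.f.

26.4 m

True thickness t = w · sin(dip) = 46 × sin 35°
t = 46 × 0.5736 = 26.385 m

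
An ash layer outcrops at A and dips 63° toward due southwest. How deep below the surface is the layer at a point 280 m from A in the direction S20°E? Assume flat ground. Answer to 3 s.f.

The hole lies 65° from the dip direction, so the down-dip offset is 280 × cos 65° = 118.33 m.
Depth = down-dip offset × tan(dip) = 118.33 × tan 63° = 118.33 × 1.9626
Depth = 232.24 m

232 m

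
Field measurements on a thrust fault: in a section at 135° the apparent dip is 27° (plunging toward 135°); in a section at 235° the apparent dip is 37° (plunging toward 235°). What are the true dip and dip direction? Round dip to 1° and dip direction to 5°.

true dip 45°, dip direction 195°

The two traces are lines in the plane: v₁ = (sin 135°·cos 27°, cos 135°·cos 27°, −sin 27°), v₂ = (sin 235°·cos 37°, cos 235°·cos 37°, −sin 37°).
n = v₁ × v₂ = (-0.171, -0.676, 0.701) (taken with n_z > 0).
tan δ = √(n_x²+n_y²)/n_z = 0.698/0.701, so δ = 44.9°.
Dip direction = azimuth of (n_x, n_y) = atan2(-0.171, -0.676) = 194°.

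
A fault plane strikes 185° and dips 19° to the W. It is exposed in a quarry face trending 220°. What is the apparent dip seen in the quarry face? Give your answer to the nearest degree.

11°

Angle between strike (185°) and section (220°): β = 35°.
tan(apparent dip) = tan 19° · sin 35° = 0.1975
α = arctan(0.1975) = 11.17°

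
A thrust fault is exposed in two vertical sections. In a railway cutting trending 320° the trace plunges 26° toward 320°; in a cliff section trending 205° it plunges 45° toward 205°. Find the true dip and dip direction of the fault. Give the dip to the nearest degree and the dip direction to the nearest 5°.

Each apparent-dip line lies in the plane. As unit vectors (x east, y north, z up), v₁ plunges 26°→320° and v₂ plunges 45°→205°.
n = v₁ × v₂ = (-0.768, -0.278, 0.576) (taken with n_z > 0).
Dip δ = arctan(|n_h|/n_z) = arctan(0.816/0.576) = 54.8°.
Dip direction = atan2(-0.768, -0.278) = 250° (azimuth of n's horizontal projection).

true dip 55°, dip direction 250°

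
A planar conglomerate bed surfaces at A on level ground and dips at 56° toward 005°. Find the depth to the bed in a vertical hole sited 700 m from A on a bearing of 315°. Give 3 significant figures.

The hole lies 50° from the dip direction, so the down-dip offset is 700 × cos 50° = 449.95 m.
Depth = down-dip offset × tan(dip) = 449.95 × tan 56° = 449.95 × 1.4826
Depth = 667.08 m

667 m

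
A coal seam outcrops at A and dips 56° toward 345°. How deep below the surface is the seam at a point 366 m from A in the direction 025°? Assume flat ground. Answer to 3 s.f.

416 m

The hole lies 40° from the dip direction, so the down-dip offset is 366 × cos 40° = 280.37 m.
Depth = down-dip offset × tan(dip) = 280.37 × tan 56° = 280.37 × 1.4826
Depth = 415.67 m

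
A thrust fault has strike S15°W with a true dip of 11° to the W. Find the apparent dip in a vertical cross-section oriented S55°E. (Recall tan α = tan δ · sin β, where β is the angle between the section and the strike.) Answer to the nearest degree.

The section lies 70° from the strike.
tan α = tan 11° × sin 70° = 0.1944 × 0.9397 = 0.1827
α = arctan(0.1827) = 10.35°

10°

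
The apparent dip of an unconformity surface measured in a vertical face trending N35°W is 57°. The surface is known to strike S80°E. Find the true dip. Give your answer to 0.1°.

β = acute angle between strike S80°E and section N35°W = 45°.
tan δ = tan α / sin β = tan 57° / sin 45° = 1.5399 / 0.7071 = 2.1777
true dip = arctan 2.1777 = 65.34°

65.3°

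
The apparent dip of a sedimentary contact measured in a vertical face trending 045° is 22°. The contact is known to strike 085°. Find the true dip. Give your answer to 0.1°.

32.2°

β = acute angle between strike 085° and section 045° = 40°.
tan(true dip) = tan 22° / sin 40° = 0.6286
true dip = arctan 0.6286 = 32.15°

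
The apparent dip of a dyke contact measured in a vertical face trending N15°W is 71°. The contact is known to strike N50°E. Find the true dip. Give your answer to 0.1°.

β = acute angle between strike N50°E and section N15°W = 65°.
tan(true dip) = tan 71° / sin 65° = 3.2044
δ = arctan(3.2044) = 72.67°

72.7°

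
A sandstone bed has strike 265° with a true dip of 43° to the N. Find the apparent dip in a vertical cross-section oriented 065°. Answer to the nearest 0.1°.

The section lies 20° from the strike.
tan(apparent dip) = tan 43° · sin 20° = 0.3189
α = arctan(0.3189) = 17.69°

17.7°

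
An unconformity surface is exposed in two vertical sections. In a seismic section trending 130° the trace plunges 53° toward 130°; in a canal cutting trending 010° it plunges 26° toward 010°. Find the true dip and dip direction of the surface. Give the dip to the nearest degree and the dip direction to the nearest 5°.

true dip 62°, dip direction 085°

The two traces are lines in the plane: v₁ = (sin 130°·cos 53°, cos 130°·cos 53°, −sin 53°), v₂ = (sin 10°·cos 26°, cos 10°·cos 26°, −sin 26°).
The plane normal is n = v₁ × v₂ ∝ (0.876, 0.077, 0.468).
tan δ = √(n_x²+n_y²)/n_z = 0.880/0.468, so δ = 62.0°.
The horizontal component of n points toward azimuth atan2(n_x, n_y) = 85°, the dip direction.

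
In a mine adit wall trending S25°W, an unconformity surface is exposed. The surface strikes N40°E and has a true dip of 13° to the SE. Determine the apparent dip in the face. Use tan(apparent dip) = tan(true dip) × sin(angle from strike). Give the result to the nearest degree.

3°

The section lies 15° from the strike.
tan α = tan 13° × sin 15° = 0.2309 × 0.2588 = 0.0598
α = arctan(0.0598) = 3.42°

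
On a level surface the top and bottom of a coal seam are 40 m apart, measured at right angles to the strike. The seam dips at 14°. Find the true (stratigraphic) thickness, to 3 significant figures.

True thickness t = w · sin(dip) = 40 × sin 14°
t = 40 × 0.2419 = 9.677 m

9.68 m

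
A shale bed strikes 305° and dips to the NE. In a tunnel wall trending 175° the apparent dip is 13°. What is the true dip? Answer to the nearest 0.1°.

The section is 50° from the strike.
tan δ = tan α / sin β = tan 13° / sin 50° = 0.2309 / 0.7660 = 0.3014
true dip = arctan 0.3014 = 16.77°

16.8°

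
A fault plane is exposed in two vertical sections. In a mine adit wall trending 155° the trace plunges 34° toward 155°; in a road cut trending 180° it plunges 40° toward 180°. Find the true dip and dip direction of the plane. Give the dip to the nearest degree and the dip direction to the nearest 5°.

true dip 41°, dip direction 195°

Represent each trace as a vector plunging at its apparent dip toward its trend (east-north-up frame): v₁ = (0.350, -0.751, -0.559), v₂ = (0.000, -0.766, -0.643).
Cross product v₁ × v₂ gives the pole to the plane: n ∝ (-0.055, -0.225, 0.268).
tan δ = √(n_x²+n_y²)/n_z = 0.232/0.268, so δ = 40.8°.
Dip direction = azimuth of (n_x, n_y) = atan2(-0.055, -0.225) = 194°.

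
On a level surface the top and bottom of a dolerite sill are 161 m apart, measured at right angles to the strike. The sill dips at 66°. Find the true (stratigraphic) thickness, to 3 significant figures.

147 m

True thickness t = w · sin(dip) = 161 × sin 66°
t = 161 × 0.9135 = 147.081 m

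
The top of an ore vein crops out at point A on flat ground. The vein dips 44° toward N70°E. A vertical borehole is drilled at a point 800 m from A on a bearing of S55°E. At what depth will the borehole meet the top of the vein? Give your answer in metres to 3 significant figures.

443 m

The hole lies 55° from the dip direction, so the down-dip offset is 800 × cos 55° = 458.86 m.
Depth = down-dip offset × tan(dip) = 458.86 × tan 44° = 458.86 × 0.9657
Depth = 443.12 m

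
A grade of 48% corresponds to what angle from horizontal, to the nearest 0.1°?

tan θ = 48/100 = 0.4800
θ = arctan(0.4800) = 25.64°

25.6°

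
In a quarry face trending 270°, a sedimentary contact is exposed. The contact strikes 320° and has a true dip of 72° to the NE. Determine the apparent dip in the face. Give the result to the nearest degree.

67°

The strike is 320° and the section trends 270°; the acute angle between them is β = 50°.
tan α = tan 72° × sin 50° = 3.0777 × 0.7660 = 2.3576
α = arctan(2.3576) = 67.02°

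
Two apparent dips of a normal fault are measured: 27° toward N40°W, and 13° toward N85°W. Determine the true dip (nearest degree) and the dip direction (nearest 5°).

Each apparent-dip line lies in the plane. As unit vectors (x east, y north, z up), v₁ plunges 27°→N40°W and v₂ plunges 13°→N85°W.
The plane normal is n = v₁ × v₂ ∝ (-0.115, 0.312, 0.614).
True dip = arccos(n_z / |n|) = arccos(0.8794) = 28.4°.
The horizontal component of n points toward azimuth atan2(n_x, n_y) = 340°, the dip direction.

true dip 28°, dip direction 340°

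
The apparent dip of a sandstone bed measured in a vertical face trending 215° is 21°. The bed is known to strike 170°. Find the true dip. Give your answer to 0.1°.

28.5°

The section is 45° from the strike.
tan δ = tan α / sin β = tan 21° / sin 45° = 0.3839 / 0.7071 = 0.5429
δ = arctan(0.5429) = 28.50°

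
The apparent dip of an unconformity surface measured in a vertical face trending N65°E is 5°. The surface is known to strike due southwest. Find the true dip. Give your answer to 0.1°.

β = acute angle between strike due southwest and section N65°E = 20°.
tan δ = tan α / sin β = tan 5° / sin 20° = 0.0875 / 0.3420 = 0.2558
δ = arctan(0.2558) = 14.35°

14.3°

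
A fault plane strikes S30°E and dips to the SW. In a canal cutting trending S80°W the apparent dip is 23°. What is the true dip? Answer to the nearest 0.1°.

24.3°

β = acute angle between strike S30°E and section S80°W = 70°.
tan δ = tan α / sin β = tan 23° / sin 70° = 0.4245 / 0.9397 = 0.4517
δ = arctan(0.4517) = 24.31°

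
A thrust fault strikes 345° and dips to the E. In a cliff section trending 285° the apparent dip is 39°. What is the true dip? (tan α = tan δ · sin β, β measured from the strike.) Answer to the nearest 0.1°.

43.1°

The section is 60° from the strike.
tan(true dip) = tan 39° / sin 60° = 0.9351
δ = arctan(0.9351) = 43.08°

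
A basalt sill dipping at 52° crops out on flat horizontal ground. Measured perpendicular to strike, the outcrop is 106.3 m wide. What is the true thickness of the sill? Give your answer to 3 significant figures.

83.8 m

True thickness t = w · sin(dip) = 106.3 × sin 52°
t = 106.3 × 0.7880 = 83.766 m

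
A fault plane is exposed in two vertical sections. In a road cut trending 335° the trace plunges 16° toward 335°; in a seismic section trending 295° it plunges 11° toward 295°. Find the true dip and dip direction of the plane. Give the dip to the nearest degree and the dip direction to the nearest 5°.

The two traces are lines in the plane: v₁ = (sin 335°·cos 16°, cos 335°·cos 16°, −sin 16°), v₂ = (sin 295°·cos 11°, cos 295°·cos 11°, −sin 11°).
n = v₁ × v₂ = (-0.052, 0.168, 0.607) (taken with n_z > 0).
True dip = arccos(n_z / |n|) = arccos(0.9606) = 16.1°.
Dip direction = azimuth of (n_x, n_y) = atan2(-0.052, 0.168) = 343°.

true dip 16°, dip direction 345°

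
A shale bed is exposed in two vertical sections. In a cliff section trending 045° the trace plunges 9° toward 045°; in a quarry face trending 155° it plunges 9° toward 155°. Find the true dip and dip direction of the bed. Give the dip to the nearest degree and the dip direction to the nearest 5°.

true dip 15°, dip direction 100°

Represent each trace as a vector plunging at its apparent dip toward its trend (east-north-up frame): v₁ = (0.698, 0.698, -0.156), v₂ = (0.417, -0.895, -0.156).
n = v₁ × v₂ = (0.249, -0.044, 0.917) (taken with n_z > 0).
True dip = arccos(n_z / |n|) = arccos(0.9639) = 15.4°.
The horizontal component of n points toward azimuth atan2(n_x, n_y) = 100°, the dip direction.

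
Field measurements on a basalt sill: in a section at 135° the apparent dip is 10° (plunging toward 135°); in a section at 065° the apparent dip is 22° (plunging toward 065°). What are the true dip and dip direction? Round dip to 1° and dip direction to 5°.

Each apparent-dip line lies in the plane. As unit vectors (x east, y north, z up), v₁ plunges 10°→135° and v₂ plunges 22°→065°.
The plane normal is n = v₁ × v₂ ∝ (0.329, 0.115, 0.858).
tan δ = √(n_x²+n_y²)/n_z = 0.348/0.858, so δ = 22.1°.
Dip direction = atan2(0.329, 0.115) = 71° (azimuth of n's horizontal projection).

true dip 22°, dip direction 070°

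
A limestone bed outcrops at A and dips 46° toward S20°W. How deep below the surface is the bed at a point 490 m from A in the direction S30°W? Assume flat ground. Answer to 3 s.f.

500 m

The hole lies 10° from the dip direction, so the down-dip offset is 490 × cos 10° = 482.56 m.
Depth = down-dip offset × tan(dip) = 482.56 × tan 46° = 482.56 × 1.0355
Depth = 499.70 m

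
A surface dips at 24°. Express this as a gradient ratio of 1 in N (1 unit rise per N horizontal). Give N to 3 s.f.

1 : N means tan θ = 1/N, so N = 1/tan 24° = 1/0.4452

1 in 2.25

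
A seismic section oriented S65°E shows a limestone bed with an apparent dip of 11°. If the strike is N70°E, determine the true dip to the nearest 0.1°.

15.4°

β = acute angle between strike N70°E and section S65°E = 45°.
tan(true dip) = tan 11° / sin 45° = 0.2749
δ = arctan(0.2749) = 15.37°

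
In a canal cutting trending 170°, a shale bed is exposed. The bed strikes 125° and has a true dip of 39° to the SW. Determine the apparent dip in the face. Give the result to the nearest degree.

30°

The section lies 45° from the strike.
tan(apparent dip) = tan 39° · sin 45° = 0.5726
apparent dip = arctan 0.5726 = 29.80°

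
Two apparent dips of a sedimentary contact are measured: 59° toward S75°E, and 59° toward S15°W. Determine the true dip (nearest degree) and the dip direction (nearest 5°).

true dip 67°, dip direction 150°

Represent each trace as a vector plunging at its apparent dip toward its trend (east-north-up frame): v₁ = (0.497, -0.133, -0.857), v₂ = (-0.133, -0.497, -0.857).
Cross product v₁ × v₂ gives the pole to the plane: n ∝ (0.312, -0.541, 0.265).
True dip = arccos(n_z / |n|) = arccos(0.3910) = 67.0°.
Dip direction = atan2(0.312, -0.541) = 150° (azimuth of n's horizontal projection).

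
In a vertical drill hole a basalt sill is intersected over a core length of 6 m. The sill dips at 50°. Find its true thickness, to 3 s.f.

3.86 m

True thickness t = h · cos(dip) = 6 × cos 50°
t = 6 × 0.6428 = 3.857 m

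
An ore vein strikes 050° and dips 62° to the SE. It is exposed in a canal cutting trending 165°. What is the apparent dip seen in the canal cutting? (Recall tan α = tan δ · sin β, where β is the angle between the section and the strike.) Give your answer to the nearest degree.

60°

Angle between strike (050°) and section (165°): β = 65°.
tan α = tan 62° × sin 65° = 1.8807 × 0.9063 = 1.7045
apparent dip = arctan 1.7045 = 59.60°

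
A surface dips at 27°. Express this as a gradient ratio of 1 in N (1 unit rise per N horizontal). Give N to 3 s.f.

1 in 1.96

1 : N means tan θ = 1/N, so N = 1/tan 27° = 1/0.5095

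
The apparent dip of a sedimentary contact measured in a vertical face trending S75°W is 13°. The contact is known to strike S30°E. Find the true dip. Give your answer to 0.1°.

β = acute angle between strike S30°E and section S75°W = 75°.
tan δ = tan α / sin β = tan 13° / sin 75° = 0.2309 / 0.9659 = 0.2390
true dip = arctan 0.2390 = 13.44°

13.4°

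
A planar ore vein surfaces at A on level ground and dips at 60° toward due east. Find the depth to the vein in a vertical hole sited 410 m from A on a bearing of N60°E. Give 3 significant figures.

615 m

The hole lies 30° from the dip direction, so the down-dip offset is 410 × cos 30° = 355.07 m.
Depth = down-dip offset × tan(dip) = 355.07 × tan 60° = 355.07 × 1.7321
Depth = 615.00 m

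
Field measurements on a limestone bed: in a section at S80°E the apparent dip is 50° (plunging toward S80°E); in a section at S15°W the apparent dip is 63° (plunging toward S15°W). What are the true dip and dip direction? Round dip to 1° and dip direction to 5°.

The two traces are lines in the plane: v₁ = (sin 100°·cos 50°, cos 100°·cos 50°, −sin 50°), v₂ = (sin 195°·cos 63°, cos 195°·cos 63°, −sin 63°).
n = v₁ × v₂ = (0.236, -0.654, 0.291) (taken with n_z > 0).
Dip δ = arctan(|n_h|/n_z) = arctan(0.695/0.291) = 67.3°.
Dip direction = azimuth of (n_x, n_y) = atan2(0.236, -0.654) = 160°.

true dip 67°, dip direction 160°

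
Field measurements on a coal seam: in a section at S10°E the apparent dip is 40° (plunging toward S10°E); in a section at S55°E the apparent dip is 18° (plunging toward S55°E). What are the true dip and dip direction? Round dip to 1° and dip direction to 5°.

The two traces are lines in the plane: v₁ = (sin 170°·cos 40°, cos 170°·cos 40°, −sin 40°), v₂ = (sin 125°·cos 18°, cos 125°·cos 18°, −sin 18°).
The plane normal is n = v₁ × v₂ ∝ (-0.118, -0.460, 0.515).
Dip δ = arctan(|n_h|/n_z) = arctan(0.474/0.515) = 42.6°.
Dip direction = azimuth of (n_x, n_y) = atan2(-0.118, -0.460) = 194°.

true dip 43°, dip direction 195°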